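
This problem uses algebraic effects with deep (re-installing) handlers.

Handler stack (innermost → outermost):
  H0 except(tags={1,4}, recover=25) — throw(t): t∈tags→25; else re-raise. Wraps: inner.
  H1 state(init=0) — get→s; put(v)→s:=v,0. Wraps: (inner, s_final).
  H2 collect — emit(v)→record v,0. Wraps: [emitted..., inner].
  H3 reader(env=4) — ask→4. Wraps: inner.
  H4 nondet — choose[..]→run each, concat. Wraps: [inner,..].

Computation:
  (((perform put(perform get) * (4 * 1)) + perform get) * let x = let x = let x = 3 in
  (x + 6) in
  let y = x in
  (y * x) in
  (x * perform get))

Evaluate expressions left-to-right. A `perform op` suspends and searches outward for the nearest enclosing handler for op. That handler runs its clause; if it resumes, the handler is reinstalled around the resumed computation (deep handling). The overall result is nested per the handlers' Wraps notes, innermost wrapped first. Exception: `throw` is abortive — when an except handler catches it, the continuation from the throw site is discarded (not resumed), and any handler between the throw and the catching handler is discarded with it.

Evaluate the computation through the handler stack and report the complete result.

Step-by-step:
get @ H1 ⇒ 0
put(0) @ H1 ⇒ s:=0
get @ H1 ⇒ 0
get @ H1 ⇒ 0
H0 returns 0
H1 returns (0, 0)
H2 returns [(0, 0)]
H3 returns [(0, 0)]
H4 returns [[(0, 0)]]
= [[(0, 0)]]

Answer: [[(0, 0)]]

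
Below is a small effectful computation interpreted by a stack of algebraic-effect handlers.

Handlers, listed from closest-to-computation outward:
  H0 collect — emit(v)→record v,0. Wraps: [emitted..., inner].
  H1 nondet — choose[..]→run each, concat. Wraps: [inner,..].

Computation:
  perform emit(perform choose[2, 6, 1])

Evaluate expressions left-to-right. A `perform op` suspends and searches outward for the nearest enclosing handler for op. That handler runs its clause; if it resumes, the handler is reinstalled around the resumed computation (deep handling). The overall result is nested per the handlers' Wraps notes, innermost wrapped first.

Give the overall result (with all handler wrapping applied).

Step-by-step:
choose[2, 6, 1] @ H1
  branch[0] choose=2:
    emit(2) @ H0 ⇒ out+=2
    H0 returns [2, 0]
    H1 returns [[2, 0]]
  branch[1] choose=6:
    emit(6) @ H0 ⇒ out+=6
    H0 returns [6, 0]
    H1 returns [[6, 0]]
  branch[2] choose=1:
    emit(1) @ H0 ⇒ out+=1
    H0 returns [1, 0]
    H1 returns [[1, 0]]
= [[2, 0], [6, 0], [1, 0]]

Answer: [[2, 0], [6, 0], [1, 0]]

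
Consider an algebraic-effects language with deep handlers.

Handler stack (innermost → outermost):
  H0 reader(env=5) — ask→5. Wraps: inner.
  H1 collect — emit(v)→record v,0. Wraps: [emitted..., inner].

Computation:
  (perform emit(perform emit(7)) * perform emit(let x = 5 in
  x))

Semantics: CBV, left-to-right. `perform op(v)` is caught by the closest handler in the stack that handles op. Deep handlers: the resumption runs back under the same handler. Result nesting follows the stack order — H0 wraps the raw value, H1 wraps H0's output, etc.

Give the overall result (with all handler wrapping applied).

Answer: [7, 0, 5, 0]

Evaluation trace:
emit(7) @ H1 ⇒ out+=7
emit(0) @ H1 ⇒ out+=0
emit(5) @ H1 ⇒ out+=5
H0 returns 0
H1 returns [7, 0, 5, 0]
= [7, 0, 5, 0]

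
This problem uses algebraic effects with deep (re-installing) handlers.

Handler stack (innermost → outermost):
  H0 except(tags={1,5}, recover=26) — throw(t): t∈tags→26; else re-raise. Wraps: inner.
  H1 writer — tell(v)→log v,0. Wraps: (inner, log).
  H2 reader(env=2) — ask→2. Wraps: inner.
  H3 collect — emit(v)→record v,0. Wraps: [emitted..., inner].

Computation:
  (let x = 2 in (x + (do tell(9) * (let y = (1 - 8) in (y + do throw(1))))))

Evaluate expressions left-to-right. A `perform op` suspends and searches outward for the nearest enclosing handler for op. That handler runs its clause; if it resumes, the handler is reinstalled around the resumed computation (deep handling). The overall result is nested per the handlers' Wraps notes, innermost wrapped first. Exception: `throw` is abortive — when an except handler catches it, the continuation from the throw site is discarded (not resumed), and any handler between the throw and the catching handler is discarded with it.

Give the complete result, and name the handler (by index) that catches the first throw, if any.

Answer: [(26, (9))] ; first throw caught by: H0

Working:
tell(9) @ H1 ⇒ log+=9
throw(1) @ H0 caught ⇒ 26
H1 returns (26, (9))
H2 returns (26, (9))
H3 returns [(26, (9))]
= [(26, (9))]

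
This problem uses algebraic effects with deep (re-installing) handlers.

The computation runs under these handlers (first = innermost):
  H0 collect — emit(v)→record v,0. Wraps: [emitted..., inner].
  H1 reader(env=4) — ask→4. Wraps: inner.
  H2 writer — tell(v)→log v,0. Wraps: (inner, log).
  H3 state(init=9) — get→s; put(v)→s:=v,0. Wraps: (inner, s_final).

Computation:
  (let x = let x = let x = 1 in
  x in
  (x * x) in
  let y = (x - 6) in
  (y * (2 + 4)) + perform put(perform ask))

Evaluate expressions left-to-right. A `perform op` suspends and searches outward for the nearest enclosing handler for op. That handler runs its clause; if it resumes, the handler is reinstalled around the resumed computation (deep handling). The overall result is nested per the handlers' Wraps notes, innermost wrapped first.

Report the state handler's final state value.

Answer: 4

Evaluation trace:
ask @ H1 ⇒ 4
put(4) @ H3 ⇒ s:=4
H0 returns [-30]
H1 returns [-30]
H2 returns ([-30], ())
H3 returns (([-30], ()), 4)
= (([-30], ()), 4)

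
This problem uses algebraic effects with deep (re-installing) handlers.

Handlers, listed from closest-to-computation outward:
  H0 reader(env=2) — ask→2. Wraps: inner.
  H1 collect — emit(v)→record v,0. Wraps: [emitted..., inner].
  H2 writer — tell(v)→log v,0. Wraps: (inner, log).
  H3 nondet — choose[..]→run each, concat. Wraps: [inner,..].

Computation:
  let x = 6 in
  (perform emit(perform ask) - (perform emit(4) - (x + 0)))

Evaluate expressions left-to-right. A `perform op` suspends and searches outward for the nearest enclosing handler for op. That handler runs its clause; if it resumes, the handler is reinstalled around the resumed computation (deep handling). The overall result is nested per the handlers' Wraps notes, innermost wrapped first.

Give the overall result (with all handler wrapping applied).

Answer: [([2, 4, 6], ())]

Step-by-step:
ask @ H0 ⇒ 2
emit(2) @ H1 ⇒ out+=2
emit(4) @ H1 ⇒ out+=4
H0 returns 6
H1 returns [2, 4, 6]
H2 returns ([2, 4, 6], ())
H3 returns [([2, 4, 6], ())]
= [([2, 4, 6], ())]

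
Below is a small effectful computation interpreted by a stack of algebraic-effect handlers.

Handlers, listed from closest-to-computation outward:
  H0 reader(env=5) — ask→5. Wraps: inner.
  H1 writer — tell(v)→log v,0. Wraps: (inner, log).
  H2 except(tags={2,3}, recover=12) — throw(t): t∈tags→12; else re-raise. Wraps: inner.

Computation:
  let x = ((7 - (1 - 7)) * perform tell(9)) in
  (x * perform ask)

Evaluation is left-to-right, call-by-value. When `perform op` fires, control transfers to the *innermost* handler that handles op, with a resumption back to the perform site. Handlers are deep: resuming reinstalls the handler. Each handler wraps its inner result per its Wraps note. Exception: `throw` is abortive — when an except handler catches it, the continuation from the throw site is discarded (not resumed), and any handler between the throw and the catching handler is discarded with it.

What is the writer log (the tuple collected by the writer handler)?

Answer: (9)

Working:
tell(9) @ H1 ⇒ log+=9
ask @ H0 ⇒ 5
H0 returns 0
H1 returns (0, (9))
H2 returns (0, (9))
= (0, (9))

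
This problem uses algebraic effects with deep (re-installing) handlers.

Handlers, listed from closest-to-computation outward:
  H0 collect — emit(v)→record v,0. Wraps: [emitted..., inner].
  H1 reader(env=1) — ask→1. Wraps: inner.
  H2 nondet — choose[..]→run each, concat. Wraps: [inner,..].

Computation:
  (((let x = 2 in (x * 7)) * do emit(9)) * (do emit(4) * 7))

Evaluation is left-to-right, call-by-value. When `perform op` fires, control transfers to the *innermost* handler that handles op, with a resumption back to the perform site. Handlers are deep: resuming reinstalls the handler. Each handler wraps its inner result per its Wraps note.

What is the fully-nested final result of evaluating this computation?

Answer: [[9, 4, 0]]

Step-by-step:
emit(9) @ H0 ⇒ out+=9
emit(4) @ H0 ⇒ out+=4
H0 returns [9, 4, 0]
H1 returns [9, 4, 0]
H2 returns [[9, 4, 0]]
= [[9, 4, 0]]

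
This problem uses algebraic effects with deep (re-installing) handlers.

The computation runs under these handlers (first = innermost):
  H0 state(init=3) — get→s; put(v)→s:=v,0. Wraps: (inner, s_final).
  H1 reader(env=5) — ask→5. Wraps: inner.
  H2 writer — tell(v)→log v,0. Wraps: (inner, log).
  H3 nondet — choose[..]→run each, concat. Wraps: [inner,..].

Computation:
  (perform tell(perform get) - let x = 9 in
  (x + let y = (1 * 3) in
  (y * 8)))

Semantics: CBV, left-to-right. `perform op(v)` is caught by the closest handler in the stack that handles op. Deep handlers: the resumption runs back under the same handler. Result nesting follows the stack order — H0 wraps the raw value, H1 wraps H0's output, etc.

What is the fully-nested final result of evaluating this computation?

Answer: [((-33, 3), (3))]

Evaluation trace:
get @ H0 ⇒ 3
tell(3) @ H2 ⇒ log+=3
H0 returns (-33, 3)
H1 returns (-33, 3)
H2 returns ((-33, 3), (3))
H3 returns [((-33, 3), (3))]
= [((-33, 3), (3))]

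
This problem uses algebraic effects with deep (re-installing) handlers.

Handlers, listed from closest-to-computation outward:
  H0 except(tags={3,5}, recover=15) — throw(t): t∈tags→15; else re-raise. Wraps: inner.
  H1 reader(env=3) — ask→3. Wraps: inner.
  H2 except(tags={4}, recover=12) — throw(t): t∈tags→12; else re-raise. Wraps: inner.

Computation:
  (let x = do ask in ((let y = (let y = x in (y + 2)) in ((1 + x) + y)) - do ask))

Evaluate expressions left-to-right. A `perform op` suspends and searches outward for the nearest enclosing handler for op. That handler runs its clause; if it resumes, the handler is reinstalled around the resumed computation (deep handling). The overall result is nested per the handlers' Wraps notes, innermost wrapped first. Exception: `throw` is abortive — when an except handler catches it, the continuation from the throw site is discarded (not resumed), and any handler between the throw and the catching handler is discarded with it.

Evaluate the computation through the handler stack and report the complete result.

Step-by-step:
ask @ H1 ⇒ 3
ask @ H1 ⇒ 3
H0 returns 6
H1 returns 6
H2 returns 6
= 6

Answer: 6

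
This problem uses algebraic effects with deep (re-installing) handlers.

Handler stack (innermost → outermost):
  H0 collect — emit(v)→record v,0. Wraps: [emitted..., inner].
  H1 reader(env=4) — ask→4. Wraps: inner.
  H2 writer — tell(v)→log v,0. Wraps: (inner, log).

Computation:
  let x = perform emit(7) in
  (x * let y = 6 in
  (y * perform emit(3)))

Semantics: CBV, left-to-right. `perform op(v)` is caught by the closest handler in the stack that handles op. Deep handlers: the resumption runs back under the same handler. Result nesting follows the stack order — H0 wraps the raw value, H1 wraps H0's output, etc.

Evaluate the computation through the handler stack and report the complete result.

Step-by-step:
emit(7) @ H0 ⇒ out+=7
emit(3) @ H0 ⇒ out+=3
H0 returns [7, 3, 0]
H1 returns [7, 3, 0]
H2 returns ([7, 3, 0], ())
= ([7, 3, 0], ())

Answer: ([7, 3, 0], ())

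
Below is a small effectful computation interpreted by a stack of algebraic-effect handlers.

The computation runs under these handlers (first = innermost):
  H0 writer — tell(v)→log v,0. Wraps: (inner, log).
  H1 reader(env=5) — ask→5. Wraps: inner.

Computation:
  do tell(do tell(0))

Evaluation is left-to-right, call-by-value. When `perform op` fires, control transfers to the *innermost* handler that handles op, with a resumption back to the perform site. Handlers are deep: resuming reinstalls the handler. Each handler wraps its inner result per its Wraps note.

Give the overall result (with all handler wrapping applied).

Answer: (0, (0, 0))

Evaluation trace:
tell(0) @ H0 ⇒ log+=0
tell(0) @ H0 ⇒ log+=0
H0 returns (0, (0, 0))
H1 returns (0, (0, 0))
= (0, (0, 0))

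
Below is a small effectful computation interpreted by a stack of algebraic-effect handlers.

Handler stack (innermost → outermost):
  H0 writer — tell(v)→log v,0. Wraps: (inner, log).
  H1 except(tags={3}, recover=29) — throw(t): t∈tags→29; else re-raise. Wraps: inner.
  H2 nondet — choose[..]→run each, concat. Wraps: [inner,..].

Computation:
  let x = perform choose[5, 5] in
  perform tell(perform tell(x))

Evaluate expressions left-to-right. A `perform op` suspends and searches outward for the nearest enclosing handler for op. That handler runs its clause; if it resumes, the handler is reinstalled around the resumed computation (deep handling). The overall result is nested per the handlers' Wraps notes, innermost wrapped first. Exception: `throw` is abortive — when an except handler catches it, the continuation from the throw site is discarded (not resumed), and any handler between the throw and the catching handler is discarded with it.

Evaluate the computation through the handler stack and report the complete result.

Evaluation trace:
choose[5, 5] @ H2
  branch[0] choose=5:
    tell(5) @ H0 ⇒ log+=5
    tell(0) @ H0 ⇒ log+=0
    H0 returns (0, (5, 0))
    H1 returns (0, (5, 0))
    H2 returns [(0, (5, 0))]
  branch[1] choose=5:
    tell(5) @ H0 ⇒ log+=5
    tell(0) @ H0 ⇒ log+=0
    H0 returns (0, (5, 0))
    H1 returns (0, (5, 0))
    H2 returns [(0, (5, 0))]
= [(0, (5, 0)), (0, (5, 0))]

Answer: [(0, (5, 0)), (0, (5, 0))]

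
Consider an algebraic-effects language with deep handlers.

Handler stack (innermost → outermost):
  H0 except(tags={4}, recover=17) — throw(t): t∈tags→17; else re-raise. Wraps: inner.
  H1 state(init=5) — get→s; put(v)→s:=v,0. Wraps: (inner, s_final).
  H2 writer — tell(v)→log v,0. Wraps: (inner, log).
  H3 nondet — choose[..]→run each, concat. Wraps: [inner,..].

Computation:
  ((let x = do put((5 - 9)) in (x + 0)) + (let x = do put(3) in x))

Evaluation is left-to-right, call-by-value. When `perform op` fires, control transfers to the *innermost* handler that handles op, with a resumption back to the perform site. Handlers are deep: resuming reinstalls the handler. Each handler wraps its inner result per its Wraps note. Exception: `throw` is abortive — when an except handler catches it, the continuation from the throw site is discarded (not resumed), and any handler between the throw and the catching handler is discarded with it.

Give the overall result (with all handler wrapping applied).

Working:
put(-4) @ H1 ⇒ s:=-4
put(3) @ H1 ⇒ s:=3
H0 returns 0
H1 returns (0, 3)
H2 returns ((0, 3), ())
H3 returns [((0, 3), ())]
= [((0, 3), ())]

Answer: [((0, 3), ())]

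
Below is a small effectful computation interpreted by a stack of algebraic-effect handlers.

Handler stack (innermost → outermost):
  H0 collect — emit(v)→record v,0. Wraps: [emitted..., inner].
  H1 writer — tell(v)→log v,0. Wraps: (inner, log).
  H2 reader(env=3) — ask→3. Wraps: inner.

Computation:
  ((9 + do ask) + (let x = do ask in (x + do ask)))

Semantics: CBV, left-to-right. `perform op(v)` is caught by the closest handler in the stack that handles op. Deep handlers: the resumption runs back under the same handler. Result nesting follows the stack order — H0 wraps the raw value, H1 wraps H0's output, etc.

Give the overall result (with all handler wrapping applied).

Answer: ([18], ())

Step-by-step:
ask @ H2 ⇒ 3
ask @ H2 ⇒ 3
ask @ H2 ⇒ 3
H0 returns [18]
H1 returns ([18], ())
H2 returns ([18], ())
= ([18], ())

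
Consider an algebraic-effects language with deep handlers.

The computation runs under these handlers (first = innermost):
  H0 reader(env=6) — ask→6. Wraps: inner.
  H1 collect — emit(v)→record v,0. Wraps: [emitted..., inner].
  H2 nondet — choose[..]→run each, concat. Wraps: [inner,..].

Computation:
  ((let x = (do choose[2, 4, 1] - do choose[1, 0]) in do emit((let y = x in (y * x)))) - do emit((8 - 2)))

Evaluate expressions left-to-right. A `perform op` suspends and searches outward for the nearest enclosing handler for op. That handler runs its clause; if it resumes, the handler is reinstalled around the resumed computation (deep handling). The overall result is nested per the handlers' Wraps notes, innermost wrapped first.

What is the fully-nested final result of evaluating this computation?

Evaluation trace:
choose[2, 4, 1] @ H2
  branch[0] choose=2:
    choose[1, 0] @ H2
      branch[0] choose=1:
        emit(1) @ H1 ⇒ out+=1
        emit(6) @ H1 ⇒ out+=6
        H0 returns 0
        H1 returns [1, 6, 0]
        H2 returns [[1, 6, 0]]
      branch[1] choose=0:
        emit(4) @ H1 ⇒ out+=4
        emit(6) @ H1 ⇒ out+=6
        H0 returns 0
        H1 returns [4, 6, 0]
        H2 returns [[4, 6, 0]]
  branch[1] choose=4:
    choose[1, 0] @ H2
      branch[0] choose=1:
        emit(9) @ H1 ⇒ out+=9
        emit(6) @ H1 ⇒ out+=6
        H0 returns 0
        H1 returns [9, 6, 0]
        H2 returns [[9, 6, 0]]
      branch[1] choose=0:
        emit(16) @ H1 ⇒ out+=16
        emit(6) @ H1 ⇒ out+=6
        H0 returns 0
        H1 returns [16, 6, 0]
        H2 returns [[16, 6, 0]]
  branch[2] choose=1:
    choose[1, 0] @ H2
      branch[0] choose=1:
        emit(0) @ H1 ⇒ out+=0
        emit(6) @ H1 ⇒ out+=6
        H0 returns 0
        H1 returns [0, 6, 0]
        H2 returns [[0, 6, 0]]
      branch[1] choose=0:
        emit(1) @ H1 ⇒ out+=1
        emit(6) @ H1 ⇒ out+=6
        H0 returns 0
        H1 returns [1, 6, 0]
        H2 returns [[1, 6, 0]]
= [[1, 6, 0], [4, 6, 0], [9, 6, 0], [16, 6, 0], [0, 6, 0], [1, 6, 0]]

Answer: [[1, 6, 0], [4, 6, 0], [9, 6, 0], [16, 6, 0], [0, 6, 0], [1, 6, 0]]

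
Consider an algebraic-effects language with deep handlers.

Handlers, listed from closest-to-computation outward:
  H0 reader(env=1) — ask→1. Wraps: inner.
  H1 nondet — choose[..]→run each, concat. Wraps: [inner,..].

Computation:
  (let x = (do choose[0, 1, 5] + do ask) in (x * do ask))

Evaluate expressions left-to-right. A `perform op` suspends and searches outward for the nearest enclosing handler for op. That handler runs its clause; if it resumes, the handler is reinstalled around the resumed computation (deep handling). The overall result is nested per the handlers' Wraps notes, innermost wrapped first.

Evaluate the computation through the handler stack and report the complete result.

Answer: [1, 2, 6]

Working:
choose[0, 1, 5] @ H1
  branch[0] choose=0:
    ask @ H0 ⇒ 1
    ask @ H0 ⇒ 1
    H0 returns 1
    H1 returns [1]
  branch[1] choose=1:
    ask @ H0 ⇒ 1
    ask @ H0 ⇒ 1
    H0 returns 2
    H1 returns [2]
  branch[2] choose=5:
    ask @ H0 ⇒ 1
    ask @ H0 ⇒ 1
    H0 returns 6
    H1 returns [6]
= [1, 2, 6]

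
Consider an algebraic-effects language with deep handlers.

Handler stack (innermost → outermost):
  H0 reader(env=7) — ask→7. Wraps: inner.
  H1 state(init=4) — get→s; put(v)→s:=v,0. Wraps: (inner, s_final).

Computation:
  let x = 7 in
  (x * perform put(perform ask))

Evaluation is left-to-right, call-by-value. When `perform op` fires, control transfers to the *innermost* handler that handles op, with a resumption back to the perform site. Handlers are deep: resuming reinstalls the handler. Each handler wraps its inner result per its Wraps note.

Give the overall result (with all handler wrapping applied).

Answer: (0, 7)

Step-by-step:
ask @ H0 ⇒ 7
put(7) @ H1 ⇒ s:=7
H0 returns 0
H1 returns (0, 7)
= (0, 7)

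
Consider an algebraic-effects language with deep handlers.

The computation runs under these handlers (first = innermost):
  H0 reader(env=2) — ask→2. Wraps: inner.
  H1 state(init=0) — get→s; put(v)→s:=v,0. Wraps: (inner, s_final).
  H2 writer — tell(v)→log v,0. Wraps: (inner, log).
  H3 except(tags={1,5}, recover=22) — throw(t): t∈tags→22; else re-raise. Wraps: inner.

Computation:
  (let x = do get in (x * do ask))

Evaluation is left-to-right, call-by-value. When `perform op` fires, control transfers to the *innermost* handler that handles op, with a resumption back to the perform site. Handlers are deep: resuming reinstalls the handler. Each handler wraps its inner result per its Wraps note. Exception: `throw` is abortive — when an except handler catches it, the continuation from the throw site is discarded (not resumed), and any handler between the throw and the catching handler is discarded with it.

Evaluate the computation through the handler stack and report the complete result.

Working:
get @ H1 ⇒ 0
ask @ H0 ⇒ 2
H0 returns 0
H1 returns (0, 0)
H2 returns ((0, 0), ())
H3 returns ((0, 0), ())
= ((0, 0), ())

Answer: ((0, 0), ())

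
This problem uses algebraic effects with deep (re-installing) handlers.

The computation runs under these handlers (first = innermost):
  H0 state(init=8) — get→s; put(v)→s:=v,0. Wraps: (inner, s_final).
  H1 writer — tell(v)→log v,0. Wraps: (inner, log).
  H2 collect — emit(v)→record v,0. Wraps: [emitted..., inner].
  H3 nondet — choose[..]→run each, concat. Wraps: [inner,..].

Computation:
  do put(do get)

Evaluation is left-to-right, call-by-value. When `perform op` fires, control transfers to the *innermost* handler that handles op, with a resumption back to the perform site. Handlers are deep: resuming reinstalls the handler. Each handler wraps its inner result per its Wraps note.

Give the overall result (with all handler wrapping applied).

Answer: [[((0, 8), ())]]

Working:
get @ H0 ⇒ 8
put(8) @ H0 ⇒ s:=8
H0 returns (0, 8)
H1 returns ((0, 8), ())
H2 returns [((0, 8), ())]
H3 returns [[((0, 8), ())]]
= [[((0, 8), ())]]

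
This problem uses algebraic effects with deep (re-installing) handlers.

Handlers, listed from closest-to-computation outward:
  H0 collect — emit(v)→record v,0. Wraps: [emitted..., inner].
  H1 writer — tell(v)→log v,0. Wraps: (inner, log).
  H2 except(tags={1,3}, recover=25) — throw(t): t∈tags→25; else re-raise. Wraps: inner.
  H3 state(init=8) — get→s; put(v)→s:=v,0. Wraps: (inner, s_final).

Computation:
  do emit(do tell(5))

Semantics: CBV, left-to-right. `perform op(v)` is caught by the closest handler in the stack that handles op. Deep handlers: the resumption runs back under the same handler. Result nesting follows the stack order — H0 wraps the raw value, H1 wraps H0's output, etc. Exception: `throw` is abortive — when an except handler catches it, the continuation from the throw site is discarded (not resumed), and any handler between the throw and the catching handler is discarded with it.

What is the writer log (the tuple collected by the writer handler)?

Answer: (5)

Step-by-step:
tell(5) @ H1 ⇒ log+=5
emit(0) @ H0 ⇒ out+=0
H0 returns [0, 0]
H1 returns ([0, 0], (5))
H2 returns ([0, 0], (5))
H3 returns (([0, 0], (5)), 8)
= (([0, 0], (5)), 8)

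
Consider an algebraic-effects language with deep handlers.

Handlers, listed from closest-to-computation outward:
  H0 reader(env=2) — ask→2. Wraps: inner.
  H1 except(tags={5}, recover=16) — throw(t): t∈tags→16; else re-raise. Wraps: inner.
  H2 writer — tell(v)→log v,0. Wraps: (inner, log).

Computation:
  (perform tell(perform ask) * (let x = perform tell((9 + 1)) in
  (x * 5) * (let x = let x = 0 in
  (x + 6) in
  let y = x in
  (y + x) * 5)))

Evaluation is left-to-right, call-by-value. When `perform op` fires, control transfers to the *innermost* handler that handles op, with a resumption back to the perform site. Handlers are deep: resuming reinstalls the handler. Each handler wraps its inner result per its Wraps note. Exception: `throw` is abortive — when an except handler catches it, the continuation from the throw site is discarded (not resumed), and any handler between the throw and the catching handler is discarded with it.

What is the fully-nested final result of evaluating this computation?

Answer: (0, (2, 10))

Evaluation trace:
ask @ H0 ⇒ 2
tell(2) @ H2 ⇒ log+=2
tell(10) @ H2 ⇒ log+=10
H0 returns 0
H1 returns 0
H2 returns (0, (2, 10))
= (0, (2, 10))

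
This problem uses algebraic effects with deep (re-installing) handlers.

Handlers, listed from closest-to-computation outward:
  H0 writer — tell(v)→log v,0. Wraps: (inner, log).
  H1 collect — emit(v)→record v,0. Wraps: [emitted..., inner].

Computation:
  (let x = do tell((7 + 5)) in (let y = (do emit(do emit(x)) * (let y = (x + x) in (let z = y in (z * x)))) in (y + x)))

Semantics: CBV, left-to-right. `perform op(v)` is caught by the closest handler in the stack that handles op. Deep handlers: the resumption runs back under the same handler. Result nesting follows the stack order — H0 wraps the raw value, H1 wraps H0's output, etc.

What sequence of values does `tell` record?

Working:
tell(12) @ H0 ⇒ log+=12
emit(0) @ H1 ⇒ out+=0
emit(0) @ H1 ⇒ out+=0
H0 returns (0, (12))
H1 returns [0, 0, (0, (12))]
= [0, 0, (0, (12))]

Answer: (12)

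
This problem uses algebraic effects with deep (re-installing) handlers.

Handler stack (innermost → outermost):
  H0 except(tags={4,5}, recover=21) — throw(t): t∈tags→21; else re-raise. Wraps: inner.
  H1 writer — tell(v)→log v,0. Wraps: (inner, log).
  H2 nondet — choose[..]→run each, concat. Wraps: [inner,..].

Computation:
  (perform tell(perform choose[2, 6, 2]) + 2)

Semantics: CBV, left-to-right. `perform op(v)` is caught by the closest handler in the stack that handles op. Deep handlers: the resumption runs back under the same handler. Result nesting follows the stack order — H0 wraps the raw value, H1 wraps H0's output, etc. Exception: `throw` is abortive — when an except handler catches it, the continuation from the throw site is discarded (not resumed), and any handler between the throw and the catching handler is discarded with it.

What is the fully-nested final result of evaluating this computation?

Evaluation trace:
choose[2, 6, 2] @ H2
  branch[0] choose=2:
    tell(2) @ H1 ⇒ log+=2
    H0 returns 2
    H1 returns (2, (2))
    H2 returns [(2, (2))]
  branch[1] choose=6:
    tell(6) @ H1 ⇒ log+=6
    H0 returns 2
    H1 returns (2, (6))
    H2 returns [(2, (6))]
  branch[2] choose=2:
    tell(2) @ H1 ⇒ log+=2
    H0 returns 2
    H1 returns (2, (2))
    H2 returns [(2, (2))]
= [(2, (2)), (2, (6)), (2, (2))]

Answer: [(2, (2)), (2, (6)), (2, (2))]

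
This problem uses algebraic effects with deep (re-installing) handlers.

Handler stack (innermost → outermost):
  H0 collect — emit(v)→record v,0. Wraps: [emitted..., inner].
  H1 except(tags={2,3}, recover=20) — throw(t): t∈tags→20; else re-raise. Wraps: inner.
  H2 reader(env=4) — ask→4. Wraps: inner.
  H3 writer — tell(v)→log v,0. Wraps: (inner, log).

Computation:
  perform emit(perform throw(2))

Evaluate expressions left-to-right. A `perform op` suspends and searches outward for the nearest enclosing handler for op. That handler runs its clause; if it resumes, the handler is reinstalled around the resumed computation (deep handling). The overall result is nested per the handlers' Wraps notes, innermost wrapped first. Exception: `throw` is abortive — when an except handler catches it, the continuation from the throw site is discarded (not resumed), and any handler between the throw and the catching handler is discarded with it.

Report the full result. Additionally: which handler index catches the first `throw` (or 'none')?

Answer: (20, ()) ; first throw caught by: H1

Evaluation trace:
throw(2) @ H1 caught ⇒ 20
H2 returns 20
H3 returns (20, ())
= (20, ())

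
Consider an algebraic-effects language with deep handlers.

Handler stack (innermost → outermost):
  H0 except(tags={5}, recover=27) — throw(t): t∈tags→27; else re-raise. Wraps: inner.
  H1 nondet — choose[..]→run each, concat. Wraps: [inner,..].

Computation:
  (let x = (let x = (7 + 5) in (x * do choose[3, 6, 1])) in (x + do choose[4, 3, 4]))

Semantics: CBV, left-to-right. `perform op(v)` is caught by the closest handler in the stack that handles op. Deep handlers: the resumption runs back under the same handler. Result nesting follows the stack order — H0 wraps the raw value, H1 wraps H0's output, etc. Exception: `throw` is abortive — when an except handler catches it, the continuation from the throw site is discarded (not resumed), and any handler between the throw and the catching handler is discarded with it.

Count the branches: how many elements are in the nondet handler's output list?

Answer: 9

Step-by-step:
choose[3, 6, 1] @ H1
  branch[0] choose=3:
    choose[4, 3, 4] @ H1
      branch[0] choose=4:
        H0 returns 40
        H1 returns [40]
      branch[1] choose=3:
        H0 returns 39
        H1 returns [39]
      branch[2] choose=4:
        H0 returns 40
        H1 returns [40]
  branch[1] choose=6:
    choose[4, 3, 4] @ H1
      branch[0] choose=4:
        H0 returns 76
        H1 returns [76]
      branch[1] choose=3:
        H0 returns 75
        H1 returns [75]
      branch[2] choose=4:
        H0 returns 76
        H1 returns [76]
  branch[2] choose=1:
    choose[4, 3, 4] @ H1
      branch[0] choose=4:
        H0 returns 16
        H1 returns [16]
      branch[1] choose=3:
        H0 returns 15
        H1 returns [15]
      branch[2] choose=4:
        H0 returns 16
        H1 returns [16]
= [40, 39, 40, 76, 75, 76, 16, 15, 16]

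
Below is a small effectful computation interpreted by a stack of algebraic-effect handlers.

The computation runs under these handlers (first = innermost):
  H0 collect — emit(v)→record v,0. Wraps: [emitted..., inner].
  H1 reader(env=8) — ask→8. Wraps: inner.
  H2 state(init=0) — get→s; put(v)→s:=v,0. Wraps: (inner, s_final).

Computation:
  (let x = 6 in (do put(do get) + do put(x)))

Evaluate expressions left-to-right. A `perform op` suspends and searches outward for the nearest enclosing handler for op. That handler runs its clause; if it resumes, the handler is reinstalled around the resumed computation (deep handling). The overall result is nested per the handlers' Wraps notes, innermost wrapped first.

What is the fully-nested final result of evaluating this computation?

Evaluation trace:
get @ H2 ⇒ 0
put(0) @ H2 ⇒ s:=0
put(6) @ H2 ⇒ s:=6
H0 returns [0]
H1 returns [0]
H2 returns ([0], 6)
= ([0], 6)

Answer: ([0], 6)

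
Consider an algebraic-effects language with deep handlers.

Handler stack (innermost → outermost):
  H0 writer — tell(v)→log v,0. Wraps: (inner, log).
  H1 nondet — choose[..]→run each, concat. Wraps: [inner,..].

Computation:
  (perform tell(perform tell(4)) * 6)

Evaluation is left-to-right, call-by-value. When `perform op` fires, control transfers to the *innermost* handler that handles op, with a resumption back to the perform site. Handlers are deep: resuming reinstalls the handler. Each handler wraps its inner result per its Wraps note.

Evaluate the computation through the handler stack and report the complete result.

Answer: [(0, (4, 0))]

Evaluation trace:
tell(4) @ H0 ⇒ log+=4
tell(0) @ H0 ⇒ log+=0
H0 returns (0, (4, 0))
H1 returns [(0, (4, 0))]
= [(0, (4, 0))]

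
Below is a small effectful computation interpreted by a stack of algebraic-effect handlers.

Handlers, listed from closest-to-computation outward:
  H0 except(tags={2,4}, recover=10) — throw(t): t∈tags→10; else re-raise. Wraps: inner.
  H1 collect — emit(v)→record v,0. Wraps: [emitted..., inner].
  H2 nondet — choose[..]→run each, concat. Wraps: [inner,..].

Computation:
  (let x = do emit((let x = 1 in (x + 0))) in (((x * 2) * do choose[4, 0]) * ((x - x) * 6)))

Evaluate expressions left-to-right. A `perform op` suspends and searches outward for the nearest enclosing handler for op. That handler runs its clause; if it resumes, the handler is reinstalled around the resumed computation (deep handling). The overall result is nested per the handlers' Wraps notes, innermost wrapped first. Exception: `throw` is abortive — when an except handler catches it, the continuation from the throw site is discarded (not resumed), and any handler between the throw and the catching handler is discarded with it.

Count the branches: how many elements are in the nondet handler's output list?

Answer: 2

Working:
emit(1) @ H1 ⇒ out+=1
choose[4, 0] @ H2
  branch[0] choose=4:
    H0 returns 0
    H1 returns [1, 0]
    H2 returns [[1, 0]]
  branch[1] choose=0:
    H0 returns 0
    H1 returns [1, 0]
    H2 returns [[1, 0]]
= [[1, 0], [1, 0]]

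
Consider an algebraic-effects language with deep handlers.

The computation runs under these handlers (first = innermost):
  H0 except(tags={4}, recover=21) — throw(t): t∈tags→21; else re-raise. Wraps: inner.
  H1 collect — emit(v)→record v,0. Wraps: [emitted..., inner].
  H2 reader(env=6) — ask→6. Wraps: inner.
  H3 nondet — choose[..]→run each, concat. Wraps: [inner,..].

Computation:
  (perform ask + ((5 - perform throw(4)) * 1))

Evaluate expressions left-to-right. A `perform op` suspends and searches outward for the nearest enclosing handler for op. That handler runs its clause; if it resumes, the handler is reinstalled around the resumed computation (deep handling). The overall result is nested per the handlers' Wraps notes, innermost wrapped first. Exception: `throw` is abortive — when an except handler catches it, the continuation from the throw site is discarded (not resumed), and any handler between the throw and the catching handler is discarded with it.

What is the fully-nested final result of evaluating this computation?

Working:
ask @ H2 ⇒ 6
throw(4) @ H0 caught ⇒ 21
H1 returns [21]
H2 returns [21]
H3 returns [[21]]
= [[21]]

Answer: [[21]]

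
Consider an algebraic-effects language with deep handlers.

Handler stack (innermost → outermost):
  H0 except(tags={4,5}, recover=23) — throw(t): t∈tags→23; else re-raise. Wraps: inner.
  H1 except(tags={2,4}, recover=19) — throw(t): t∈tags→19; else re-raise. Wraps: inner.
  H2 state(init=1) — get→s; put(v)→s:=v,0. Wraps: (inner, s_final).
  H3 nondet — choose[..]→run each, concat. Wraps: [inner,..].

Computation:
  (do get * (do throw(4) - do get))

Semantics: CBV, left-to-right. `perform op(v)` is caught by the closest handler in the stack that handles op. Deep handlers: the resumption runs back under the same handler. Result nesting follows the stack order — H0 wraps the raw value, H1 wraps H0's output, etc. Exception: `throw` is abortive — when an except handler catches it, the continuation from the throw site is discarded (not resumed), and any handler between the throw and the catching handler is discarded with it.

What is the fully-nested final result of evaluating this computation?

Evaluation trace:
get @ H2 ⇒ 1
throw(4) @ H0 caught ⇒ 23
H1 returns 23
H2 returns (23, 1)
H3 returns [(23, 1)]
= [(23, 1)]

Answer: [(23, 1)]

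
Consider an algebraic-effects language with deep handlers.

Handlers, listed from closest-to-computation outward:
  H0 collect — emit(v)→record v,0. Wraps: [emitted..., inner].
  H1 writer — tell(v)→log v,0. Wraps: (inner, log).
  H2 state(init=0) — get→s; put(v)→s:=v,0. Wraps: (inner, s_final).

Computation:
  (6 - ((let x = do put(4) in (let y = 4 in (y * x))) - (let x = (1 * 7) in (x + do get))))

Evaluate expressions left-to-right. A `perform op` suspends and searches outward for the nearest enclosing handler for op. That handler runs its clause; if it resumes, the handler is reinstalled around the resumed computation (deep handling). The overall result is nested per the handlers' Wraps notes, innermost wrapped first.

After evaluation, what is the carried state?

Working:
put(4) @ H2 ⇒ s:=4
get @ H2 ⇒ 4
H0 returns [17]
H1 returns ([17], ())
H2 returns (([17], ()), 4)
= (([17], ()), 4)

Answer: 4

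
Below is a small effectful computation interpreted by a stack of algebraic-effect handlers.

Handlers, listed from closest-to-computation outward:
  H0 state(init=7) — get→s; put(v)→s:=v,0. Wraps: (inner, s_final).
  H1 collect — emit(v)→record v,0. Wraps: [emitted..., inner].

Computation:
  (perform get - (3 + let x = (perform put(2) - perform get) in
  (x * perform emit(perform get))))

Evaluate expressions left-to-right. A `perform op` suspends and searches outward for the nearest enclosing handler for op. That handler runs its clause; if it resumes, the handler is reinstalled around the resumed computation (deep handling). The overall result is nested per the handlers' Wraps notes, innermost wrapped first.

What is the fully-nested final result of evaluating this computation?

Answer: [2, (4, 2)]

Evaluation trace:
get @ H0 ⇒ 7
put(2) @ H0 ⇒ s:=2
get @ H0 ⇒ 2
get @ H0 ⇒ 2
emit(2) @ H1 ⇒ out+=2
H0 returns (4, 2)
H1 returns [2, (4, 2)]
= [2, (4, 2)]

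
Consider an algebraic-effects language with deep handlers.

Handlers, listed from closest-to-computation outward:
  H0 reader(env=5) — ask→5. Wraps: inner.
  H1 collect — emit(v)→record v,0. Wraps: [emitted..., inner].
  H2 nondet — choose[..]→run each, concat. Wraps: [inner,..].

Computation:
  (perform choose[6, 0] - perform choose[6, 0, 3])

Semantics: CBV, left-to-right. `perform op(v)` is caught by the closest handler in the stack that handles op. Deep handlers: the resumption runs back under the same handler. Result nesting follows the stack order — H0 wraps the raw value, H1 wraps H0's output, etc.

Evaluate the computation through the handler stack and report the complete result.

Answer: [[0], [6], [3], [-6], [0], [-3]]

Step-by-step:
choose[6, 0] @ H2
  branch[0] choose=6:
    choose[6, 0, 3] @ H2
      branch[0] choose=6:
        H0 returns 0
        H1 returns [0]
        H2 returns [[0]]
      branch[1] choose=0:
        H0 returns 6
        H1 returns [6]
        H2 returns [[6]]
      branch[2] choose=3:
        H0 returns 3
        H1 returns [3]
        H2 returns [[3]]
  branch[1] choose=0:
    choose[6, 0, 3] @ H2
      branch[0] choose=6:
        H0 returns -6
        H1 returns [-6]
        H2 returns [[-6]]
      branch[1] choose=0:
        H0 returns 0
        H1 returns [0]
        H2 returns [[0]]
      branch[2] choose=3:
        H0 returns -3
        H1 returns [-3]
        H2 returns [[-3]]
= [[0], [6], [3], [-6], [0], [-3]]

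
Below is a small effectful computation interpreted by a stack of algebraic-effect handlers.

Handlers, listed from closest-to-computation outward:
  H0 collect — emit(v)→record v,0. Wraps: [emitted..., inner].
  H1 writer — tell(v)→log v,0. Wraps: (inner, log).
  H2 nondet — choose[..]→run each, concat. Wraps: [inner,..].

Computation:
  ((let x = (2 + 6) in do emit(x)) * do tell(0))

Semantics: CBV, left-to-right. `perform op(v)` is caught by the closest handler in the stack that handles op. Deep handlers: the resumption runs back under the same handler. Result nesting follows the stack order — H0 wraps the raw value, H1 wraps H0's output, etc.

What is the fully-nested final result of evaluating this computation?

Evaluation trace:
emit(8) @ H0 ⇒ out+=8
tell(0) @ H1 ⇒ log+=0
H0 returns [8, 0]
H1 returns ([8, 0], (0))
H2 returns [([8, 0], (0))]
= [([8, 0], (0))]

Answer: [([8, 0], (0))]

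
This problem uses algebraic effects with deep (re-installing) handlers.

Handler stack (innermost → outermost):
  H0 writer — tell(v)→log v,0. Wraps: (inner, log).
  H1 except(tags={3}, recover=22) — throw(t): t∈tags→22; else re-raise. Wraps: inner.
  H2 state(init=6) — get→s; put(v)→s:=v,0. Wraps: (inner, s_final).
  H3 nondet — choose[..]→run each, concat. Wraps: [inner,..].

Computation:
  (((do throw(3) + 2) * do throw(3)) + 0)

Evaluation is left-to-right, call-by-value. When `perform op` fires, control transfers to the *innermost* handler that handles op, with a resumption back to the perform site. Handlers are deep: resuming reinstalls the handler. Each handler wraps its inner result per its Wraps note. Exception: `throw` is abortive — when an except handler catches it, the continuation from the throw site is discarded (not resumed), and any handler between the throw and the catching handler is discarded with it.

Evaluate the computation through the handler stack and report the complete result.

Evaluation trace:
throw(3) @ H1 caught ⇒ 22
H2 returns (22, 6)
H3 returns [(22, 6)]
= [(22, 6)]

Answer: [(22, 6)]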